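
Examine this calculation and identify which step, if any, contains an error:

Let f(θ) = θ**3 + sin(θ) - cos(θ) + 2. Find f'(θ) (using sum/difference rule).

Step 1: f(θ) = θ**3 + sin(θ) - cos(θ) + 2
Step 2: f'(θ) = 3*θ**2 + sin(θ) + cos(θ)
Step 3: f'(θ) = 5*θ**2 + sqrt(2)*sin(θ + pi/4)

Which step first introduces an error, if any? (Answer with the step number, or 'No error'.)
Step 3

Step 3 is incorrect due to a wrong coefficient.
The step shows: 5*θ**2 + sqrt(2)*sin(θ + pi/4)
The correct value should be: 3*θ**2 + sqrt(2)*sin(θ + pi/4)

Explanation: The coefficient 3 was incorrectly written as 5: the term 3*θ**2 was incorrectly written as 5*θ**2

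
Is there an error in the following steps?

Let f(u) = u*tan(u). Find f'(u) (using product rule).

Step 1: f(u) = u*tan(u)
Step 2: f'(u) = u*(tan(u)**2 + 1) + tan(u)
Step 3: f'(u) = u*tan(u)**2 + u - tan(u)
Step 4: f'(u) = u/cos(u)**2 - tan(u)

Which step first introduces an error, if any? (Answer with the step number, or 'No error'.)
Step 3

Step 3 is incorrect due to a sign flip.
The step shows: u*tan(u)**2 + u - tan(u)
The correct value should be: u*tan(u)**2 + u + tan(u)

Explanation: The sign of one term was flipped: the term tan(u) was incorrectly written as -tan(u)
The later steps are derived from this incorrect expression, so the error originates in Step 3.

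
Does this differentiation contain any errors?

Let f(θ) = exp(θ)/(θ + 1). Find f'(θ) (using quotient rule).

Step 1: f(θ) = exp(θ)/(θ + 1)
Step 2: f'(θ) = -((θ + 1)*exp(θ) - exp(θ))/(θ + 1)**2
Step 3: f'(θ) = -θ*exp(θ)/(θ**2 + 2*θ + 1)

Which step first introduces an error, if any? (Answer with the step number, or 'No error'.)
Step 2

Step 2 is incorrect due to a sign flip.
The step shows: -((θ + 1)*exp(θ) - exp(θ))/(θ + 1)**2
The correct value should be: ((θ + 1)*exp(θ) - exp(θ))/(θ + 1)**2

Explanation: The sign of the whole expression was flipped: the term ((θ + 1)*exp(θ) - exp(θ))/(θ + 1)**2 was incorrectly written as -((θ + 1)*exp(θ) - exp(θ))/(θ + 1)**2
The later steps are derived from this incorrect expression, so the error originates in Step 2.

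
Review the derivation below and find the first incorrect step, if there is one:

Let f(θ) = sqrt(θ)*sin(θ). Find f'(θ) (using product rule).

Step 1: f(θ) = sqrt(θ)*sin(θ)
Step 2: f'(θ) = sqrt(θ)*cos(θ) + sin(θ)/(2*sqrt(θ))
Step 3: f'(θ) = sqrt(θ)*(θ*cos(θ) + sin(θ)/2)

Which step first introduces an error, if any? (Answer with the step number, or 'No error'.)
Step 3

Step 3 is incorrect due to a wrong exponent.
The step shows: sqrt(θ)*(θ*cos(θ) + sin(θ)/2)
The correct value should be: (θ*cos(θ) + sin(θ)/2)/sqrt(θ)

Explanation: The exponent -1/2 on θ was incorrectly written as 1/2: the term (θ*cos(θ) + sin(θ)/2)/sqrt(θ) was incorrectly written as sqrt(θ)*(θ*cos(θ) + sin(θ)/2)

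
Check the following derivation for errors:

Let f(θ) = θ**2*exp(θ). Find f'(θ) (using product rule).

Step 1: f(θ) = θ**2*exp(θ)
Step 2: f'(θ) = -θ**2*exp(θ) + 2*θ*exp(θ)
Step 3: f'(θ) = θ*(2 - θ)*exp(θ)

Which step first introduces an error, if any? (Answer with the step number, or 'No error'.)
Step 2

Step 2 is incorrect due to a sign flip.
The step shows: -θ**2*exp(θ) + 2*θ*exp(θ)
The correct value should be: θ**2*exp(θ) + 2*θ*exp(θ)

Explanation: The sign of one term was flipped: the term θ**2*exp(θ) was incorrectly written as -θ**2*exp(θ)
The later steps are derived from this incorrect expression, so the error originates in Step 2.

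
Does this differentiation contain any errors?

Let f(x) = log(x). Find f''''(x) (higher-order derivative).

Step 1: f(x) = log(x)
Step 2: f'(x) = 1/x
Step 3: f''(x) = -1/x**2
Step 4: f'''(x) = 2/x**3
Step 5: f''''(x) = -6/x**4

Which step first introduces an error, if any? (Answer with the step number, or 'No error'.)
No error

All steps in this derivation are correct.
The final answer f''''(x) = -6/x**4 is valid.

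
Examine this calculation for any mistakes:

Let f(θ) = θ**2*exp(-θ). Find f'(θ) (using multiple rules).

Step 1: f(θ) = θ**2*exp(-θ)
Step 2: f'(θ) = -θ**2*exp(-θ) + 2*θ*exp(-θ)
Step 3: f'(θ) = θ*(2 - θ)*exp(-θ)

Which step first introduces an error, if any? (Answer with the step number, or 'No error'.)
No error

All steps in this derivation are correct.
The final answer f'(θ) = θ*(2 - θ)*exp(-θ) is valid.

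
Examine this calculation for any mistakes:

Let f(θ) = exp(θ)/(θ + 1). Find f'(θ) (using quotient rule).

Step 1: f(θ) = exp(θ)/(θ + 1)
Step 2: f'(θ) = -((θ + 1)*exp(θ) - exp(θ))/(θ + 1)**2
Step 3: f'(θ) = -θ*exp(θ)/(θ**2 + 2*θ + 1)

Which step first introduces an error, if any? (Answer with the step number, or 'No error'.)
Step 2

Step 2 is incorrect due to a sign flip.
The step shows: -((θ + 1)*exp(θ) - exp(θ))/(θ + 1)**2
The correct value should be: ((θ + 1)*exp(θ) - exp(θ))/(θ + 1)**2

Explanation: The sign of the whole expression was flipped: the term ((θ + 1)*exp(θ) - exp(θ))/(θ + 1)**2 was incorrectly written as -((θ + 1)*exp(θ) - exp(θ))/(θ + 1)**2
The later steps are derived from this incorrect expression, so the error originates in Step 2.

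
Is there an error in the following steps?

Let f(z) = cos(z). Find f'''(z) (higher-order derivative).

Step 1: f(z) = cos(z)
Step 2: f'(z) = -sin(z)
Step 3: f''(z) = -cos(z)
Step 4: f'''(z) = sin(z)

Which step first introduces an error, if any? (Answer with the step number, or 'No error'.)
No error

All steps in this derivation are correct.
The final answer f'''(z) = sin(z) is valid.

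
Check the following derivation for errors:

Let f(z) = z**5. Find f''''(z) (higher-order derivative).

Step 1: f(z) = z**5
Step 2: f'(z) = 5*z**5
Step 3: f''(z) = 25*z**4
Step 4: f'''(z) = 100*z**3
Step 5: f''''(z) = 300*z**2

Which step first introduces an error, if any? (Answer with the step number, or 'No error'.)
Step 2

Step 2 is incorrect due to a wrong exponent.
The step shows: 5*z**5
The correct value should be: 5*z**4

Explanation: The exponent 4 on z was incorrectly written as 5: the term 5*z**4 was incorrectly written as 5*z**5
The later steps are derived from this incorrect expression, so the error originates in Step 2.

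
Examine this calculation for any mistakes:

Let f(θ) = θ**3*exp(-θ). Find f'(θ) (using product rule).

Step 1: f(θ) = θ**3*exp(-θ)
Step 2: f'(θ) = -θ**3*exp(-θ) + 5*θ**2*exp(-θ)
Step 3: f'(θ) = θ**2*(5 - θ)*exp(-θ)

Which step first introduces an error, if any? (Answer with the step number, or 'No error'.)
Step 2

Step 2 is incorrect due to a wrong coefficient.
The step shows: -θ**3*exp(-θ) + 5*θ**2*exp(-θ)
The correct value should be: -θ**3*exp(-θ) + 3*θ**2*exp(-θ)

Explanation: The coefficient 3 was incorrectly written as 5: the term 3*θ**2*exp(-θ) was incorrectly written as 5*θ**2*exp(-θ)
The later steps are derived from this incorrect expression, so the error originates in Step 2.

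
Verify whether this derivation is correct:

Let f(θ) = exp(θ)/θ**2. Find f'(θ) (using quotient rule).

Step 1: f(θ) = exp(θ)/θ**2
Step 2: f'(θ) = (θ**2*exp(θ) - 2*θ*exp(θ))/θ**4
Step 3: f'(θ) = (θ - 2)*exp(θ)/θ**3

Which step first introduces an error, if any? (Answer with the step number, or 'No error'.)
No error

All steps in this derivation are correct.
The final answer f'(θ) = (θ - 2)*exp(θ)/θ**3 is valid.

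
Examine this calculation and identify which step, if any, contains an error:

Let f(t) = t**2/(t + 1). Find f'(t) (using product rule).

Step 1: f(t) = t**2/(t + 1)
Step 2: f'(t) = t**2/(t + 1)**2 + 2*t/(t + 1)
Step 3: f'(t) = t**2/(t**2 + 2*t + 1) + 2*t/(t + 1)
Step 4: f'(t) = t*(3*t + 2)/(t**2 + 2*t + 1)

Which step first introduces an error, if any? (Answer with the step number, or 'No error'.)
Step 2

Step 2 is incorrect due to a sign flip.
The step shows: t**2/(t + 1)**2 + 2*t/(t + 1)
The correct value should be: -t**2/(t + 1)**2 + 2*t/(t + 1)

Explanation: The sign of one term was flipped: the term -t**2/(t + 1)**2 was incorrectly written as t**2/(t + 1)**2
The later steps are derived from this incorrect expression, so the error originates in Step 2.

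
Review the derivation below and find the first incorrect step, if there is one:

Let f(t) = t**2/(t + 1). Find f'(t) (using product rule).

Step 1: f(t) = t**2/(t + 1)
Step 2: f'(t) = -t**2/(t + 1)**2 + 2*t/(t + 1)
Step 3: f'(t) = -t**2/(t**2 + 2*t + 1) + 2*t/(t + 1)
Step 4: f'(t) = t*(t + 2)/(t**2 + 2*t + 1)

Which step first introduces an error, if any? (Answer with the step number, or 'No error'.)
No error

All steps in this derivation are correct.
The final answer f'(t) = t*(t + 2)/(t**2 + 2*t + 1) is valid.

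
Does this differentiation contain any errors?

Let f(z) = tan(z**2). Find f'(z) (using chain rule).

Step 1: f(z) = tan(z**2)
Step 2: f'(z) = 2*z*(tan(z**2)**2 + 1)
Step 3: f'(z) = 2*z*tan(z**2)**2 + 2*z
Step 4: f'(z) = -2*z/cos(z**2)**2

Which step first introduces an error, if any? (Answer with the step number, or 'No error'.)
Step 4

Step 4 is incorrect due to a sign flip.
The step shows: -2*z/cos(z**2)**2
The correct value should be: 2*z/cos(z**2)**2

Explanation: The sign of the whole expression was flipped: the term 2*z/cos(z**2)**2 was incorrectly written as -2*z/cos(z**2)**2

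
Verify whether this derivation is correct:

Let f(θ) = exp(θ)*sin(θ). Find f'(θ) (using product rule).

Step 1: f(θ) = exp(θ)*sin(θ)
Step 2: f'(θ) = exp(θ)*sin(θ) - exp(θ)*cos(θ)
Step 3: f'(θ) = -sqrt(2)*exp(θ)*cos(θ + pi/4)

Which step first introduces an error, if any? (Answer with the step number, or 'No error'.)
Step 2

Step 2 is incorrect due to a sign flip.
The step shows: exp(θ)*sin(θ) - exp(θ)*cos(θ)
The correct value should be: exp(θ)*sin(θ) + exp(θ)*cos(θ)

Explanation: The sign of one term was flipped: the term exp(θ)*cos(θ) was incorrectly written as -exp(θ)*cos(θ)
The later steps are derived from this incorrect expression, so the error originates in Step 2.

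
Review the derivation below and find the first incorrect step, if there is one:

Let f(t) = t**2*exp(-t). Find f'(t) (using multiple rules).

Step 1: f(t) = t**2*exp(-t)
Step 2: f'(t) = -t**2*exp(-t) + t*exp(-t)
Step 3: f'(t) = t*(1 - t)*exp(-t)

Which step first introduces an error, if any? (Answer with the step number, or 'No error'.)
Step 2

Step 2 is incorrect due to a wrong coefficient.
The step shows: -t**2*exp(-t) + t*exp(-t)
The correct value should be: -t**2*exp(-t) + 2*t*exp(-t)

Explanation: The coefficient 2 was incorrectly written as 1: the term 2*t*exp(-t) was incorrectly written as t*exp(-t)
The later steps are derived from this incorrect expression, so the error originates in Step 2.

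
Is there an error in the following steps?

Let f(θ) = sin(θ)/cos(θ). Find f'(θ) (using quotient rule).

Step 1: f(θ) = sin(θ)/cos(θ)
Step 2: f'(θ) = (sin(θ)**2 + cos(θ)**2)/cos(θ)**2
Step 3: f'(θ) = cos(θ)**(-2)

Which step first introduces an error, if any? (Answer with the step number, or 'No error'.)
No error

All steps in this derivation are correct.
The final answer f'(θ) = cos(θ)**(-2) is valid.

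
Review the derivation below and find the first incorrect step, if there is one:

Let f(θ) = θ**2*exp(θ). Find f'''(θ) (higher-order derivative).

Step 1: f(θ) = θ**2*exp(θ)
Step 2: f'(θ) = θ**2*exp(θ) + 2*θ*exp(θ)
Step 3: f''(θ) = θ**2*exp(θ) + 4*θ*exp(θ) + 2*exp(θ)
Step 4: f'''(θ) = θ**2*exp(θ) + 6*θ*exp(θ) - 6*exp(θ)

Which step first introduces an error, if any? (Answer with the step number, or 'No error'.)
Step 4

Step 4 is incorrect due to a sign flip.
The step shows: θ**2*exp(θ) + 6*θ*exp(θ) - 6*exp(θ)
The correct value should be: θ**2*exp(θ) + 6*θ*exp(θ) + 6*exp(θ)

Explanation: The sign of one term was flipped: the term 6*exp(θ) was incorrectly written as -6*exp(θ)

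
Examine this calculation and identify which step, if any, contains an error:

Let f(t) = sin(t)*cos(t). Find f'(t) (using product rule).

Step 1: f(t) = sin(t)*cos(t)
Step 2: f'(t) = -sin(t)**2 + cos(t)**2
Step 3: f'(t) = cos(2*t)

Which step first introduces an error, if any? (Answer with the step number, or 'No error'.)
No error

All steps in this derivation are correct.
The final answer f'(t) = cos(2*t) is valid.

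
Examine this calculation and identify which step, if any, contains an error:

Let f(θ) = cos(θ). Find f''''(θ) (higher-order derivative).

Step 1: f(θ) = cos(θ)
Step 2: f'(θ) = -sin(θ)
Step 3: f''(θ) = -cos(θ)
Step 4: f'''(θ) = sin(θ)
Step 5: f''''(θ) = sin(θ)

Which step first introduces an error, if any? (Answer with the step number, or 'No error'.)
Step 5

Step 5 is incorrect due to a wrong trig function.
The step shows: sin(θ)
The correct value should be: cos(θ)

Explanation: cos(θ) was incorrectly written as sin(θ): the term cos(θ) was incorrectly written as sin(θ)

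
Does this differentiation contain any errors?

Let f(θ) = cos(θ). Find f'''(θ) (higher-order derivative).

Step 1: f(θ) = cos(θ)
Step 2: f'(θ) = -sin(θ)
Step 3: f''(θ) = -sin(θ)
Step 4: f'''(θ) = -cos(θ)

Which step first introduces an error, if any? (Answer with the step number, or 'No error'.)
Step 3

Step 3 is incorrect due to a wrong trig function.
The step shows: -sin(θ)
The correct value should be: -cos(θ)

Explanation: cos(θ) was incorrectly written as sin(θ): the term -cos(θ) was incorrectly written as -sin(θ)
The later steps are derived from this incorrect expression, so the error originates in Step 3.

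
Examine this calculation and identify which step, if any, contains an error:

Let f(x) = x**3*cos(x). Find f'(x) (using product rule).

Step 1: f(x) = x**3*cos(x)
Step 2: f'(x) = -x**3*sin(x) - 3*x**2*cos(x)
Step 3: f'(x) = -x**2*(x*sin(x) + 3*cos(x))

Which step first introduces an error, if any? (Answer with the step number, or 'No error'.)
Step 2

Step 2 is incorrect due to a sign flip.
The step shows: -x**3*sin(x) - 3*x**2*cos(x)
The correct value should be: -x**3*sin(x) + 3*x**2*cos(x)

Explanation: The sign of one term was flipped: the term 3*x**2*cos(x) was incorrectly written as -3*x**2*cos(x)
The later steps are derived from this incorrect expression, so the error originates in Step 2.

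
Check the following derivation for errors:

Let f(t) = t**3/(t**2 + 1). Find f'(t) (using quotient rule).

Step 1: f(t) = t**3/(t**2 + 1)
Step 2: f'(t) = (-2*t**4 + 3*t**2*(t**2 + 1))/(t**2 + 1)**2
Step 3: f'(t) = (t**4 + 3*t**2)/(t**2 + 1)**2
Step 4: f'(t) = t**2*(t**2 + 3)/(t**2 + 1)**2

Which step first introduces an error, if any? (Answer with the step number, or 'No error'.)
No error

All steps in this derivation are correct.
The final answer f'(t) = t**2*(t**2 + 3)/(t**2 + 1)**2 is valid.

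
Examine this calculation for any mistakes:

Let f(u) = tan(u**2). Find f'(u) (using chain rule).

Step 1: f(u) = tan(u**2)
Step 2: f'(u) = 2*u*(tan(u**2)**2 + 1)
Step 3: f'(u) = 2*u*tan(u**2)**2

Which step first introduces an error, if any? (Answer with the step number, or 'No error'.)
Step 3

Step 3 is incorrect due to a dropped term.
The step shows: 2*u*tan(u**2)**2
The correct value should be: 2*u*tan(u**2)**2 + 2*u

Explanation: A term was dropped: the term 2*u was incorrectly omitted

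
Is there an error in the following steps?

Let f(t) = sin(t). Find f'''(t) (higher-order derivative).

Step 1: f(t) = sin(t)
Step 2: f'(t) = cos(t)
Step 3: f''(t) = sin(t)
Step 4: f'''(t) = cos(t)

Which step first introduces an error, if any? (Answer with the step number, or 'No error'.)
Step 3

Step 3 is incorrect due to a sign flip.
The step shows: sin(t)
The correct value should be: -sin(t)

Explanation: The sign of the whole expression was flipped: the term -sin(t) was incorrectly written as sin(t)
The later steps are derived from this incorrect expression, so the error originates in Step 3.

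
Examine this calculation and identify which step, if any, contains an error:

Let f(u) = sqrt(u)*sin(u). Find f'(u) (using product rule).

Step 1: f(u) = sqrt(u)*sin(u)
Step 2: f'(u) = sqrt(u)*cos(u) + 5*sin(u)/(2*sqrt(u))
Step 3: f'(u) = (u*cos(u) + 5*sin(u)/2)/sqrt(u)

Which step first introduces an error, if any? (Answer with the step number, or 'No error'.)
Step 2

Step 2 is incorrect due to a wrong coefficient.
The step shows: sqrt(u)*cos(u) + 5*sin(u)/(2*sqrt(u))
The correct value should be: sqrt(u)*cos(u) + sin(u)/(2*sqrt(u))

Explanation: The coefficient 1/2 was incorrectly written as 5/2: the term sin(u)/(2*sqrt(u)) was incorrectly written as 5*sin(u)/(2*sqrt(u))
The later steps are derived from this incorrect expression, so the error originates in Step 2.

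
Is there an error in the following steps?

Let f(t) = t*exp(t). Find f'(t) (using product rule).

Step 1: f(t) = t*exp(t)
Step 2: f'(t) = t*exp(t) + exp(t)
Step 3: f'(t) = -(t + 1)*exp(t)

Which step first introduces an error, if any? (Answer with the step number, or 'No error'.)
Step 3

Step 3 is incorrect due to a sign flip.
The step shows: -(t + 1)*exp(t)
The correct value should be: (t + 1)*exp(t)

Explanation: The sign of the whole expression was flipped: the term (t + 1)*exp(t) was incorrectly written as -(t + 1)*exp(t)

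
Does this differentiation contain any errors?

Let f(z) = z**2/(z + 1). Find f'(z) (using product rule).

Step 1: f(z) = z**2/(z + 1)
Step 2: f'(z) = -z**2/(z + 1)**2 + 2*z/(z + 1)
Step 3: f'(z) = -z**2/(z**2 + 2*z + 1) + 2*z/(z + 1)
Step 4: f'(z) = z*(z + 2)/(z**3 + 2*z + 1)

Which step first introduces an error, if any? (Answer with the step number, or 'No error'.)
Step 4

Step 4 is incorrect due to a wrong exponent.
The step shows: z*(z + 2)/(z**3 + 2*z + 1)
The correct value should be: z*(z + 2)/(z**2 + 2*z + 1)

Explanation: The exponent 2 on z was incorrectly written as 3: the term z*(z + 2)/(z**2 + 2*z + 1) was incorrectly written as z*(z + 2)/(z**3 + 2*z + 1)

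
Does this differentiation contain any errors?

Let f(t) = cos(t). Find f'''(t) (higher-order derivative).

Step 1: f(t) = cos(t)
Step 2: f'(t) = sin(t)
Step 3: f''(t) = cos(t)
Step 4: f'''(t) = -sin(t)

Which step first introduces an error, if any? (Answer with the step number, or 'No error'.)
Step 2

Step 2 is incorrect due to a sign flip.
The step shows: sin(t)
The correct value should be: -sin(t)

Explanation: The sign of the whole expression was flipped: the term -sin(t) was incorrectly written as sin(t)
The later steps are derived from this incorrect expression, so the error originates in Step 2.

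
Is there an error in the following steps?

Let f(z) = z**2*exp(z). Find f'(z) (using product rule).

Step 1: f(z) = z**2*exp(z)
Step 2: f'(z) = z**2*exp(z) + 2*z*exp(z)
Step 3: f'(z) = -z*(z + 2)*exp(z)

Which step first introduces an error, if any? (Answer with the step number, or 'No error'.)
Step 3

Step 3 is incorrect due to a sign flip.
The step shows: -z*(z + 2)*exp(z)
The correct value should be: z*(z + 2)*exp(z)

Explanation: The sign of the whole expression was flipped: the term z*(z + 2)*exp(z) was incorrectly written as -z*(z + 2)*exp(z)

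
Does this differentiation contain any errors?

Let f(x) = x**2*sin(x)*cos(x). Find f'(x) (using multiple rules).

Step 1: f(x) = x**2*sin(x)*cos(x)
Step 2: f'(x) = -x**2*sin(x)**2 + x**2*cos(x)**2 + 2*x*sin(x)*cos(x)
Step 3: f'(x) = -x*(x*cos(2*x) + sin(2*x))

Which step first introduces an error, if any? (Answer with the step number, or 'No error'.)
Step 3

Step 3 is incorrect due to a sign flip.
The step shows: -x*(x*cos(2*x) + sin(2*x))
The correct value should be: x*(x*cos(2*x) + sin(2*x))

Explanation: The sign of the whole expression was flipped: the term x*(x*cos(2*x) + sin(2*x)) was incorrectly written as -x*(x*cos(2*x) + sin(2*x))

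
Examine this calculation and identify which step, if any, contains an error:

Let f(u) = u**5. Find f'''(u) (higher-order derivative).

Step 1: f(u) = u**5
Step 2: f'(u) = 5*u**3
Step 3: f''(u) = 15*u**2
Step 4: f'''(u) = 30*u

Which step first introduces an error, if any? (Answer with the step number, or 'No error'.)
Step 2

Step 2 is incorrect due to a wrong exponent.
The step shows: 5*u**3
The correct value should be: 5*u**4

Explanation: The exponent 4 on u was incorrectly written as 3: the term 5*u**4 was incorrectly written as 5*u**3
The later steps are derived from this incorrect expression, so the error originates in Step 2.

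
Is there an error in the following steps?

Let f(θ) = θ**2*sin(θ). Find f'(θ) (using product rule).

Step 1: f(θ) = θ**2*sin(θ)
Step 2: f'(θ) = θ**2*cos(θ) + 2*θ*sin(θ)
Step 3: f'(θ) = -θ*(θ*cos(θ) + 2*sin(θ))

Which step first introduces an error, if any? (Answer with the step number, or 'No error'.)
Step 3

Step 3 is incorrect due to a sign flip.
The step shows: -θ*(θ*cos(θ) + 2*sin(θ))
The correct value should be: θ*(θ*cos(θ) + 2*sin(θ))

Explanation: The sign of the whole expression was flipped: the term θ*(θ*cos(θ) + 2*sin(θ)) was incorrectly written as -θ*(θ*cos(θ) + 2*sin(θ))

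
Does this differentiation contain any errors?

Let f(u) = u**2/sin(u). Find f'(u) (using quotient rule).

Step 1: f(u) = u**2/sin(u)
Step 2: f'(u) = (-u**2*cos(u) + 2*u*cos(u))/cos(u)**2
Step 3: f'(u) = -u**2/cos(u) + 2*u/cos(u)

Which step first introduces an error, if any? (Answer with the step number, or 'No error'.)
Step 2

Step 2 is incorrect due to a wrong trig function.
The step shows: (-u**2*cos(u) + 2*u*cos(u))/cos(u)**2
The correct value should be: (-u**2*cos(u) + 2*u*sin(u))/sin(u)**2

Explanation: sin(u) was incorrectly written as cos(u): the term (-u**2*cos(u) + 2*u*sin(u))/sin(u)**2 was incorrectly written as (-u**2*cos(u) + 2*u*cos(u))/cos(u)**2
The later steps are derived from this incorrect expression, so the error originates in Step 2.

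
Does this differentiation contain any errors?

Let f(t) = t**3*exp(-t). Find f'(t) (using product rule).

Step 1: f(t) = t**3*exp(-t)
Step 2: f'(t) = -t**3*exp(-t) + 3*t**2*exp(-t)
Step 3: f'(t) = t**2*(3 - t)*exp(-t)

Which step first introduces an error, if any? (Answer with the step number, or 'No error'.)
No error

All steps in this derivation are correct.
The final answer f'(t) = t**2*(3 - t)*exp(-t) is valid.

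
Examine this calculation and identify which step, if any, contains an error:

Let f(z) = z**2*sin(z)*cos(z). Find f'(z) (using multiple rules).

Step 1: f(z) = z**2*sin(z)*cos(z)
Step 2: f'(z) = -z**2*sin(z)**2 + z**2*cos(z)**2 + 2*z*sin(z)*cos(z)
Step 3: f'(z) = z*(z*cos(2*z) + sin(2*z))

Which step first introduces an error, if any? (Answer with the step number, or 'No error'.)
No error

All steps in this derivation are correct.
The final answer f'(z) = z*(z*cos(2*z) + sin(2*z)) is valid.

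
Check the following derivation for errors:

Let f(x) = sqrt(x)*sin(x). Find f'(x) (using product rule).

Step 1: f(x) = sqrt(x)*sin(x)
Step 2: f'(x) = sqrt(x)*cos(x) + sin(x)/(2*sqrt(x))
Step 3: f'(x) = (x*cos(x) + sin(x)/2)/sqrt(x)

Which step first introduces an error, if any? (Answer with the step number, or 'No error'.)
No error

All steps in this derivation are correct.
The final answer f'(x) = (x*cos(x) + sin(x)/2)/sqrt(x) is valid.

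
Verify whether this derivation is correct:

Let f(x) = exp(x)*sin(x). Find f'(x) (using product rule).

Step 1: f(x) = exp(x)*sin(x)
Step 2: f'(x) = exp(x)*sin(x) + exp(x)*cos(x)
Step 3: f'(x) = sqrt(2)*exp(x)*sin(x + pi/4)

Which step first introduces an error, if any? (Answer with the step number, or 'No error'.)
No error

All steps in this derivation are correct.
The final answer f'(x) = sqrt(2)*exp(x)*sin(x + pi/4) is valid.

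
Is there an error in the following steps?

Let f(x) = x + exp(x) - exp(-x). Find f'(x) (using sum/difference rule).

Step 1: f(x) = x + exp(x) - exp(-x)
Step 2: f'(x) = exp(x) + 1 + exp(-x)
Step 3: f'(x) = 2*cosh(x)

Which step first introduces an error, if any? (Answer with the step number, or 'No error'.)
Step 3

Step 3 is incorrect due to a dropped term.
The step shows: 2*cosh(x)
The correct value should be: 2*cosh(x) + 1

Explanation: A term was dropped: the term 1 was incorrectly omitted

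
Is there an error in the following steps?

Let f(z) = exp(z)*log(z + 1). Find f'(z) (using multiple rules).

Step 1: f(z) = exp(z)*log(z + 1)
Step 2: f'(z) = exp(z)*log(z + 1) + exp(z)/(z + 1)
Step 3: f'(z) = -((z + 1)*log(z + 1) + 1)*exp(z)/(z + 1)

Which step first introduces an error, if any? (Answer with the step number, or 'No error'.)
Step 3

Step 3 is incorrect due to a sign flip.
The step shows: -((z + 1)*log(z + 1) + 1)*exp(z)/(z + 1)
The correct value should be: ((z + 1)*log(z + 1) + 1)*exp(z)/(z + 1)

Explanation: The sign of the whole expression was flipped: the term ((z + 1)*log(z + 1) + 1)*exp(z)/(z + 1) was incorrectly written as -((z + 1)*log(z + 1) + 1)*exp(z)/(z + 1)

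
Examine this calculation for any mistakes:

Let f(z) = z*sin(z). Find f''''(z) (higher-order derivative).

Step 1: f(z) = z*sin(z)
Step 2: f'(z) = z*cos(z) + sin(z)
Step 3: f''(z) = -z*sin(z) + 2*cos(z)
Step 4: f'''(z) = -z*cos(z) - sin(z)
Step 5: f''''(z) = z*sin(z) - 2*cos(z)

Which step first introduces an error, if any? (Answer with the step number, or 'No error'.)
Step 4

Step 4 is incorrect due to a wrong coefficient.
The step shows: -z*cos(z) - sin(z)
The correct value should be: -z*cos(z) - 3*sin(z)

Explanation: The coefficient -3 was incorrectly written as -1: the term -3*sin(z) was incorrectly written as -sin(z)
The later steps are derived from this incorrect expression, so the error originates in Step 4.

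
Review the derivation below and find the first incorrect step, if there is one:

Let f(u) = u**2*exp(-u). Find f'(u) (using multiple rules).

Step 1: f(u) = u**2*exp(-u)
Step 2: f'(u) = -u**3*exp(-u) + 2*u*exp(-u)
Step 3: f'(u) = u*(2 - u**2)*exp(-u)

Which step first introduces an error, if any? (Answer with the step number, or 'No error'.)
Step 2

Step 2 is incorrect due to a wrong exponent.
The step shows: -u**3*exp(-u) + 2*u*exp(-u)
The correct value should be: -u**2*exp(-u) + 2*u*exp(-u)

Explanation: The exponent 2 on u was incorrectly written as 3: the term -u**2*exp(-u) was incorrectly written as -u**3*exp(-u)
The later steps are derived from this incorrect expression, so the error originates in Step 2.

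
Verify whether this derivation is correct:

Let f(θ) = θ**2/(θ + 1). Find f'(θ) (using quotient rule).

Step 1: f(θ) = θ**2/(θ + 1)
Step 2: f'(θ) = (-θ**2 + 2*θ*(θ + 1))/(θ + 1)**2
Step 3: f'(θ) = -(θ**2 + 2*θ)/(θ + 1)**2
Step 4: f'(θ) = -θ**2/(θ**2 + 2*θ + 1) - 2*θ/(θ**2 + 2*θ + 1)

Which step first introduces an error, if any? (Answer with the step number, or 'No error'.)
Step 3

Step 3 is incorrect due to a sign flip.
The step shows: -(θ**2 + 2*θ)/(θ + 1)**2
The correct value should be: (θ**2 + 2*θ)/(θ + 1)**2

Explanation: The sign of the whole expression was flipped: the term (θ**2 + 2*θ)/(θ + 1)**2 was incorrectly written as -(θ**2 + 2*θ)/(θ + 1)**2
The later steps are derived from this incorrect expression, so the error originates in Step 3.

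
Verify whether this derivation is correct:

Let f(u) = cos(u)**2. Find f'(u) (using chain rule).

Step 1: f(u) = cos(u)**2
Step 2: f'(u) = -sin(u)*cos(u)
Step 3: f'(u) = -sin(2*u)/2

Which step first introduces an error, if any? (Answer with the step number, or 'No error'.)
Step 2

Step 2 is incorrect due to a wrong coefficient.
The step shows: -sin(u)*cos(u)
The correct value should be: -2*sin(u)*cos(u)

Explanation: The coefficient -2 was incorrectly written as -1: the term -2*sin(u)*cos(u) was incorrectly written as -sin(u)*cos(u)
The later steps are derived from this incorrect expression, so the error originates in Step 2.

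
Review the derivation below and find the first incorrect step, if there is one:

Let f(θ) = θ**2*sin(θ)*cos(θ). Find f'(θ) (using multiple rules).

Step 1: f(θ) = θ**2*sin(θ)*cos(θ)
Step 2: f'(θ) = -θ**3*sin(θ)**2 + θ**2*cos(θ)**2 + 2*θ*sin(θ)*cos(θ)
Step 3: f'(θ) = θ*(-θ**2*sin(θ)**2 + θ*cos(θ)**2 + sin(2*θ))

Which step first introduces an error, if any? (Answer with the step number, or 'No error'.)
Step 2

Step 2 is incorrect due to a wrong exponent.
The step shows: -θ**3*sin(θ)**2 + θ**2*cos(θ)**2 + 2*θ*sin(θ)*cos(θ)
The correct value should be: -θ**2*sin(θ)**2 + θ**2*cos(θ)**2 + 2*θ*sin(θ)*cos(θ)

Explanation: The exponent 2 on θ was incorrectly written as 3: the term -θ**2*sin(θ)**2 was incorrectly written as -θ**3*sin(θ)**2
The later steps are derived from this incorrect expression, so the error originates in Step 2.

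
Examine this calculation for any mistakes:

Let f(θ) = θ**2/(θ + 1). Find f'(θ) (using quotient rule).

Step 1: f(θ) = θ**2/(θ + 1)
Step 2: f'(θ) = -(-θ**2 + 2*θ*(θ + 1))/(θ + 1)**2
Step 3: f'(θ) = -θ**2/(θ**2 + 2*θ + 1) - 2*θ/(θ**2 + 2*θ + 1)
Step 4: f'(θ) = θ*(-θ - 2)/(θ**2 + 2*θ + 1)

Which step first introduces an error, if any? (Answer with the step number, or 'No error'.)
Step 2

Step 2 is incorrect due to a sign flip.
The step shows: -(-θ**2 + 2*θ*(θ + 1))/(θ + 1)**2
The correct value should be: (-θ**2 + 2*θ*(θ + 1))/(θ + 1)**2

Explanation: The sign of the whole expression was flipped: the term (-θ**2 + 2*θ*(θ + 1))/(θ + 1)**2 was incorrectly written as -(-θ**2 + 2*θ*(θ + 1))/(θ + 1)**2
The later steps are derived from this incorrect expression, so the error originates in Step 2.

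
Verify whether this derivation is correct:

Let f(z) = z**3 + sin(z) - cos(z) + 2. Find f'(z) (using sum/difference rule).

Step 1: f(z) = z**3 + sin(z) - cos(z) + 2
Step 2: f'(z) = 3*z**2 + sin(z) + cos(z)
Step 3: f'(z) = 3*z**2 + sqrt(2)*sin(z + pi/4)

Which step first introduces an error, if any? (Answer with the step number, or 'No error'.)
No error

All steps in this derivation are correct.
The final answer f'(z) = 3*z**2 + sqrt(2)*sin(z + pi/4) is valid.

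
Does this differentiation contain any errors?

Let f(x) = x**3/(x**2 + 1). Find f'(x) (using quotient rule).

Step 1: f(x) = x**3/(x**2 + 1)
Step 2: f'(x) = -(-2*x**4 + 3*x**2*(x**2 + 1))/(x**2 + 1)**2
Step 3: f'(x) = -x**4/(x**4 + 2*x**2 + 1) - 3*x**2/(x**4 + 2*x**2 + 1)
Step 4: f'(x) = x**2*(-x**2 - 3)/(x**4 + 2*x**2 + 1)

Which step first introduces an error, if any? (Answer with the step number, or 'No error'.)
Step 2

Step 2 is incorrect due to a sign flip.
The step shows: -(-2*x**4 + 3*x**2*(x**2 + 1))/(x**2 + 1)**2
The correct value should be: (-2*x**4 + 3*x**2*(x**2 + 1))/(x**2 + 1)**2

Explanation: The sign of the whole expression was flipped: the term (-2*x**4 + 3*x**2*(x**2 + 1))/(x**2 + 1)**2 was incorrectly written as -(-2*x**4 + 3*x**2*(x**2 + 1))/(x**2 + 1)**2
The later steps are derived from this incorrect expression, so the error originates in Step 2.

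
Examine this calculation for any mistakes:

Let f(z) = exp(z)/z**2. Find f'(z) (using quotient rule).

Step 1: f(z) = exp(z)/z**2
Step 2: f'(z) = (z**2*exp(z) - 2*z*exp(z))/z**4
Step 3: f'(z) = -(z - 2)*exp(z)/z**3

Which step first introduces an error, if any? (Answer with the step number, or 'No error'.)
Step 3

Step 3 is incorrect due to a sign flip.
The step shows: -(z - 2)*exp(z)/z**3
The correct value should be: (z - 2)*exp(z)/z**3

Explanation: The sign of the whole expression was flipped: the term (z - 2)*exp(z)/z**3 was incorrectly written as -(z - 2)*exp(z)/z**3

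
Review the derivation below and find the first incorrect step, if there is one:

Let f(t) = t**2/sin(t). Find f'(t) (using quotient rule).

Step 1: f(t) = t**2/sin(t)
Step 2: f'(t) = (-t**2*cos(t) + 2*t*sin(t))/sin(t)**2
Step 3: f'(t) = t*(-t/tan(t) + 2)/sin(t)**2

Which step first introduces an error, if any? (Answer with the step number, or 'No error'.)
Step 3

Step 3 is incorrect due to a wrong exponent.
The step shows: t*(-t/tan(t) + 2)/sin(t)**2
The correct value should be: t*(-t/tan(t) + 2)/sin(t)

Explanation: The exponent -1 on sin(t) was incorrectly written as -2: the term t*(-t/tan(t) + 2)/sin(t) was incorrectly written as t*(-t/tan(t) + 2)/sin(t)**2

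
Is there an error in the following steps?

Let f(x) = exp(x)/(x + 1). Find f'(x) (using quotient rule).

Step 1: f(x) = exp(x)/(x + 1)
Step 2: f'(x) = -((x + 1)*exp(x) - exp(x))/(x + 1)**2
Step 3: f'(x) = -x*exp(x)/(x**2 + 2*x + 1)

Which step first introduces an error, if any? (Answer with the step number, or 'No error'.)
Step 2

Step 2 is incorrect due to a sign flip.
The step shows: -((x + 1)*exp(x) - exp(x))/(x + 1)**2
The correct value should be: ((x + 1)*exp(x) - exp(x))/(x + 1)**2

Explanation: The sign of the whole expression was flipped: the term ((x + 1)*exp(x) - exp(x))/(x + 1)**2 was incorrectly written as -((x + 1)*exp(x) - exp(x))/(x + 1)**2
The later steps are derived from this incorrect expression, so the error originates in Step 2.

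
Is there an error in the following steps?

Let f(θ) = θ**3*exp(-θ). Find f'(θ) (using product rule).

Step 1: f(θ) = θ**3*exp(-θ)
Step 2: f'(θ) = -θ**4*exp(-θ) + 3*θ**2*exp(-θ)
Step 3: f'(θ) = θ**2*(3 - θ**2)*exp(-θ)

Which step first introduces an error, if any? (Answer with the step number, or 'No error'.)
Step 2

Step 2 is incorrect due to a wrong exponent.
The step shows: -θ**4*exp(-θ) + 3*θ**2*exp(-θ)
The correct value should be: -θ**3*exp(-θ) + 3*θ**2*exp(-θ)

Explanation: The exponent 3 on θ was incorrectly written as 4: the term -θ**3*exp(-θ) was incorrectly written as -θ**4*exp(-θ)
The later steps are derived from this incorrect expression, so the error originates in Step 2.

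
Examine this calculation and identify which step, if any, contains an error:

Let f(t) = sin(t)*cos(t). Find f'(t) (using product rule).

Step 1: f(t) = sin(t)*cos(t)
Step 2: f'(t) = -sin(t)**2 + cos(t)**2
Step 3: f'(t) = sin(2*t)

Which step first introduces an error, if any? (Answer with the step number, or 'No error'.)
Step 3

Step 3 is incorrect due to a wrong trig function.
The step shows: sin(2*t)
The correct value should be: cos(2*t)

Explanation: cos(2*t) was incorrectly written as sin(2*t): the term cos(2*t) was incorrectly written as sin(2*t)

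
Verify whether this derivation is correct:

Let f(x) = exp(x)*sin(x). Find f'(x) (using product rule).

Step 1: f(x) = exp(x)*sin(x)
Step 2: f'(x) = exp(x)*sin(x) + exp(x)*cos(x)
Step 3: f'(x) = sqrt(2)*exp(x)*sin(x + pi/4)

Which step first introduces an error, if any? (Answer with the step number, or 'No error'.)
No error

All steps in this derivation are correct.
The final answer f'(x) = sqrt(2)*exp(x)*sin(x + pi/4) is valid.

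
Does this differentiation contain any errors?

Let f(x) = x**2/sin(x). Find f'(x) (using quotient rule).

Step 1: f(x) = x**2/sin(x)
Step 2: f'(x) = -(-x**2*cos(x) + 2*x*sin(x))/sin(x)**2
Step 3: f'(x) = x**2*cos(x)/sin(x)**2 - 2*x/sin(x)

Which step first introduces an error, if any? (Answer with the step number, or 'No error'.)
Step 2

Step 2 is incorrect due to a sign flip.
The step shows: -(-x**2*cos(x) + 2*x*sin(x))/sin(x)**2
The correct value should be: (-x**2*cos(x) + 2*x*sin(x))/sin(x)**2

Explanation: The sign of the whole expression was flipped: the term (-x**2*cos(x) + 2*x*sin(x))/sin(x)**2 was incorrectly written as -(-x**2*cos(x) + 2*x*sin(x))/sin(x)**2
The later steps are derived from this incorrect expression, so the error originates in Step 2.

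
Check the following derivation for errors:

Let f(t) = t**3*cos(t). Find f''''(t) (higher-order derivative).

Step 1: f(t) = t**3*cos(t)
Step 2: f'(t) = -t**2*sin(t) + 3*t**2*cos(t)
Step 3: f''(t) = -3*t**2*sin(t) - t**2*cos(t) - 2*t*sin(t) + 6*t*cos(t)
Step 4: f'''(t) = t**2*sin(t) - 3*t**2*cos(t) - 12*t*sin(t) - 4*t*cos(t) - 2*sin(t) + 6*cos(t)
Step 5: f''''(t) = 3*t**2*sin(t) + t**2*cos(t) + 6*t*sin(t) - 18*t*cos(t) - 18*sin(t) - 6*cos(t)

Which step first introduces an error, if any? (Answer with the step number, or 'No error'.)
Step 2

Step 2 is incorrect due to a wrong exponent.
The step shows: -t**2*sin(t) + 3*t**2*cos(t)
The correct value should be: -t**3*sin(t) + 3*t**2*cos(t)

Explanation: The exponent 3 on t was incorrectly written as 2: the term -t**3*sin(t) was incorrectly written as -t**2*sin(t)
The later steps are derived from this incorrect expression, so the error originates in Step 2.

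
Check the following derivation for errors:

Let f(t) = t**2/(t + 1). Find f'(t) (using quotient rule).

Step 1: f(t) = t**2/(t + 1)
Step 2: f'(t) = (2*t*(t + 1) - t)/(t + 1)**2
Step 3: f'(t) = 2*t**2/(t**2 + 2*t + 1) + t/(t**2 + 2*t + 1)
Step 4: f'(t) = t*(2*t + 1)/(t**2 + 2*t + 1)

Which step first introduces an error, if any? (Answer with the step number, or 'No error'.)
Step 2

Step 2 is incorrect due to a wrong exponent.
The step shows: (2*t*(t + 1) - t)/(t + 1)**2
The correct value should be: (-t**2 + 2*t*(t + 1))/(t + 1)**2

Explanation: The exponent 2 on t was incorrectly written as 1: the term (-t**2 + 2*t*(t + 1))/(t + 1)**2 was incorrectly written as (2*t*(t + 1) - t)/(t + 1)**2
The later steps are derived from this incorrect expression, so the error originates in Step 2.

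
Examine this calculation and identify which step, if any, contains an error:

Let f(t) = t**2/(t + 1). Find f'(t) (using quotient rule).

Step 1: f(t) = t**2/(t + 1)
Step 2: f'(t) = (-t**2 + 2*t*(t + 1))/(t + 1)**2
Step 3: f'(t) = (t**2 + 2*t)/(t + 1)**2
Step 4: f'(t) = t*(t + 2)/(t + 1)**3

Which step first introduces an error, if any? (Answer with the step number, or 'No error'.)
Step 4

Step 4 is incorrect due to a wrong exponent.
The step shows: t*(t + 2)/(t + 1)**3
The correct value should be: t*(t + 2)/(t + 1)**2

Explanation: The exponent -2 on t + 1 was incorrectly written as -3: the term t*(t + 2)/(t + 1)**2 was incorrectly written as t*(t + 2)/(t + 1)**3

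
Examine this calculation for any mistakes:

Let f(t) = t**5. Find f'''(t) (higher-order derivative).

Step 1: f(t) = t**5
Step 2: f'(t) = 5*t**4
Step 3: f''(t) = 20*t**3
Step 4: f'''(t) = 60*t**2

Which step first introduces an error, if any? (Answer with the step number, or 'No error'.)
No error

All steps in this derivation are correct.
The final answer f'''(t) = 60*t**2 is valid.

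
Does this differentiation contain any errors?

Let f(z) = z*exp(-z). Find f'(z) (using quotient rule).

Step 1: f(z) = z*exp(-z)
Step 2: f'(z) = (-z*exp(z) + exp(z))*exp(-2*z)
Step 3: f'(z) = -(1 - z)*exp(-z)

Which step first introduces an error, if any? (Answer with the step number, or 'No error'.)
Step 3

Step 3 is incorrect due to a sign flip.
The step shows: -(1 - z)*exp(-z)
The correct value should be: (1 - z)*exp(-z)

Explanation: The sign of the whole expression was flipped: the term (1 - z)*exp(-z) was incorrectly written as -(1 - z)*exp(-z)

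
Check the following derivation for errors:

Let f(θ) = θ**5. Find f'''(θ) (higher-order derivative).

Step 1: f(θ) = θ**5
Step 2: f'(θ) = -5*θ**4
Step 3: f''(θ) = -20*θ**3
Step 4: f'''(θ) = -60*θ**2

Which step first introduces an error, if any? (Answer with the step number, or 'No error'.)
Step 2

Step 2 is incorrect due to a sign flip.
The step shows: -5*θ**4
The correct value should be: 5*θ**4

Explanation: The sign of the whole expression was flipped: the term 5*θ**4 was incorrectly written as -5*θ**4
The later steps are derived from this incorrect expression, so the error originates in Step 2.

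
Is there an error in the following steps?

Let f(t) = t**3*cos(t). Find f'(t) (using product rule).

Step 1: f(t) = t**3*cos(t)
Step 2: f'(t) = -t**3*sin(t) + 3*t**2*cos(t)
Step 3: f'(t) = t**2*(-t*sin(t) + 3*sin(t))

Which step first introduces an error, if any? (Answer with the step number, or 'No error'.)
Step 3

Step 3 is incorrect due to a wrong trig function.
The step shows: t**2*(-t*sin(t) + 3*sin(t))
The correct value should be: t**2*(-t*sin(t) + 3*cos(t))

Explanation: cos(t) was incorrectly written as sin(t): the term t**2*(-t*sin(t) + 3*cos(t)) was incorrectly written as t**2*(-t*sin(t) + 3*sin(t))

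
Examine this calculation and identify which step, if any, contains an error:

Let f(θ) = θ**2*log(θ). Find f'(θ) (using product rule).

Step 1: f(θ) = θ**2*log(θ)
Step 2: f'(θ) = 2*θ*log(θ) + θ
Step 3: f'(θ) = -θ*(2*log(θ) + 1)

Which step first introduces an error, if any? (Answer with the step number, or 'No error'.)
Step 3

Step 3 is incorrect due to a sign flip.
The step shows: -θ*(2*log(θ) + 1)
The correct value should be: θ*(2*log(θ) + 1)

Explanation: The sign of the whole expression was flipped: the term θ*(2*log(θ) + 1) was incorrectly written as -θ*(2*log(θ) + 1)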